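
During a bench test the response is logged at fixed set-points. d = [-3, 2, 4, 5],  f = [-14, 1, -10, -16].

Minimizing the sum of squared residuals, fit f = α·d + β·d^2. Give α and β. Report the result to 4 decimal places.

α = 1.7402, β = -0.9998

The normal equations are: 54·α + 170·β = -76;  170·α + 978·β = -682.
Determinant 54·978 − 170² = 23912.
α = ((-76)·978 − 170·(-682))/23912 = 10403/5978; β = (54·(-682) − 170·(-76))/23912 = -5977/5978.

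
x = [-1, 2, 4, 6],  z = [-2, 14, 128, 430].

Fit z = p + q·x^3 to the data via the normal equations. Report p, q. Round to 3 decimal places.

p = -0.618, q = 1.995

MᵀM·[p, q]ᵀ = Mᵀz reads: 4·p + 287·q = 570;  287·p + 50817·q = 101186.
Determinant 4·50817 − 287² = 120899.
p = (570·50817 − 287·101186)/120899 = -74692/120899; q = (4·101186 − 287·570)/120899 = 241154/120899.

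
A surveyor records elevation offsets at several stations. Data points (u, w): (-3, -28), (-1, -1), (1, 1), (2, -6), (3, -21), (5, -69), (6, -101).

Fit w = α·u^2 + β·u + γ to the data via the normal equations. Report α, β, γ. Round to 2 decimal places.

α = -3.10, β = 1.17, γ = 3.37

From the data, Σu^2·u^2 = 2101, Σu^2·u = 349, Σu^2 = 85, Σu·u = 85, Σu = 13, Σ1 = 7.
And Σu^2·w = -5826, Σu·w = -940, Σw = -225.
Normal equations: [[2101, 349, 85]; [349, 85, 13]; [85, 13, 7]]·[α, β, γ]ᵀ = [-5826, -940, -225]ᵀ.
Solving the 3×3 system (Gaussian elimination) gives α = -51613/16632, β = 19409/16632, γ = 2003/594.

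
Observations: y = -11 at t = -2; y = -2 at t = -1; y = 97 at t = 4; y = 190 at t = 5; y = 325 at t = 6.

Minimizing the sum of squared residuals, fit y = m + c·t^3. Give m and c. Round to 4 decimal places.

m = 0.5733, c = 1.5054

Entries of MᵀM: Σ1 = 5, Σt^3 = 396, Σt^3·t^3 = 66442.
Right-hand side: Σy = 599, Σt^3·y = 100248.
So MᵀM·[m, c]ᵀ = Mᵀy: [[5, 396]; [396, 66442]]·[m, c]ᵀ = [599, 100248]ᵀ.
Eliminating c: 66442·(row 1) − 396·(row 2) gives 175394·m = 66442·599 − 396·100248 = 100550, so m = 50275/87697.
Then c = (100248 − 396·(50275/87697))/66442 = 132018/87697.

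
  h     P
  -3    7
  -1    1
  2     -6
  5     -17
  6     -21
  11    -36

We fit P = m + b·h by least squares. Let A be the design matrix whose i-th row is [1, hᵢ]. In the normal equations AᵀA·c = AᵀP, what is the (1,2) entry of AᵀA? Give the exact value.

20

Row 1 ↔ basis 1, column 2 ↔ basis h, so (AᵀA)_{1,2} = Σᵢ h = (1)·(-3) + (1)·(-1) + (1)·(2) + (1)·(5) + (1)·(6) + (1)·(11) = 20.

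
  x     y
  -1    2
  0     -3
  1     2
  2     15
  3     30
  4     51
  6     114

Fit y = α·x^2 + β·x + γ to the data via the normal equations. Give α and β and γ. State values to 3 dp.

The normal system AᵀA·[α, β, γ]ᵀ = Aᵀy is [[1651, 315, 67]; [315, 67, 15]; [67, 15, 7]]·[α, β, γ]ᵀ = [5254, 1008, 211]ᵀ.
Inverting the 3×3 Gram matrix, [α, β, γ]ᵀ = [10181/3388, 3957/3388, -1901/1694]ᵀ.

α = 3.005, β = 1.168, γ = -1.122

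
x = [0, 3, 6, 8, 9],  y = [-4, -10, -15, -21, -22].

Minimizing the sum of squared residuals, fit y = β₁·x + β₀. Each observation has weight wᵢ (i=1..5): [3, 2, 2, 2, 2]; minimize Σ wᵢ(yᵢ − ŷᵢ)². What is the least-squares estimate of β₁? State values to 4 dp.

Normal-equation sums: Σwᵢ·x·x = 380, Σwᵢ·x = 52, Σwᵢ·1 = 11.
Moment sums: Σwᵢ·x·y = -972, Σwᵢ·y = -148.
Normal equations: [[380, 52]; [52, 11]]·[β₁, β₀]ᵀ = [-972, -148]ᵀ.
Determinant 380·11 − 52² = 1476.
β₁ = ((-972)·11 − 52·(-148))/1476 = -749/369; β₀ = (380·(-148) − 52·(-972))/1476 = -1424/369.

β₁ = -2.0298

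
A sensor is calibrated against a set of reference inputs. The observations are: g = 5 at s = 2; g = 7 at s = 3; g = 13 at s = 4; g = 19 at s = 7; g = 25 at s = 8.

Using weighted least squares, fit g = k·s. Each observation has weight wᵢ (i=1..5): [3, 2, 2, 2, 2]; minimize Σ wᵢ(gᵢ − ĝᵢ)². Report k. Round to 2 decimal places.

k = 2.92

Entries of XᵀWX: Σwᵢ·s·s = 288.
And Σwᵢ·s·g = 842.
So XᵀWX·[k]ᵀ = XᵀWg: [[288]]·[k]ᵀ = [842]ᵀ.
k = 842/288 = 2.92361.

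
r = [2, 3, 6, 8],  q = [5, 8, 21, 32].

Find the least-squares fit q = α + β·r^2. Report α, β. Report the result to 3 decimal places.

α = 3.813, β = 0.449

The normal equations are: 4·α + 113·β = 66;  113·α + 5489·β = 2896.
(Σ1 = 4, Σr^2 = 113, Σr^2·r^2 = 5489, Σq = 66, Σr^2·q = 2896.)
Δ = 4·5489 − 113² = 9187.
α = (66·5489 − 113·2896)/9187 = 35026/9187; β = (4·2896 − 113·66)/9187 = 4126/9187.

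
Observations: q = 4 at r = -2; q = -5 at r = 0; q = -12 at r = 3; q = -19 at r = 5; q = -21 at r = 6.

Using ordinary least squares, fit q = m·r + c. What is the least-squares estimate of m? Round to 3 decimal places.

The normal equations are: 74·m + 12·c = -265;  12·m + 5·c = -53.
Determinant 74·5 − 12² = 226.
m = ((-265)·5 − 12·(-53))/226 = -689/226; c = (74·(-53) − 12·(-265))/226 = -371/113.

m = -3.049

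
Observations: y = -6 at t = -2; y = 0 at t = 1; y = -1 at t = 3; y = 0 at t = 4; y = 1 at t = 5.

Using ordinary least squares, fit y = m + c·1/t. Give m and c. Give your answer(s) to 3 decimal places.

m = -2.197, c = 3.885

From the data, Σ1 = 5, Σ1/t = 77/60, Σ1/t·1/t = 5269/3600.
Right-hand side: Σy = -6, Σ1/t·y = 43/15.
Eliminating c: (5269/3600)·(row 1) − (77/60)·(row 2) gives (1276/225)·m = (5269/3600)·(-6) − (77/60)·(43/15) = -22429/1800, so m = -2039/928.
Then c = ((43/15) − (77/60)·(-2039/928))/(5269/3600) = 9915/2552.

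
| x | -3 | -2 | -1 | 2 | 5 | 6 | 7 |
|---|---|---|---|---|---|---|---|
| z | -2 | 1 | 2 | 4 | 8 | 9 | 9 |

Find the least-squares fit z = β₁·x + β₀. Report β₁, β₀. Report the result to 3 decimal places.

β₁ = 1.050, β₀ = 2.329

Entries of AᵀA: Σx·x = 128, Σx = 14, Σ1 = 7.
Right-hand side: Σx·z = 167, Σz = 31.
Δ = 128·7 − 14² = 700.
β₁ = (167·7 − 14·31)/700 = 21/20; β₀ = (128·31 − 14·167)/700 = 163/70.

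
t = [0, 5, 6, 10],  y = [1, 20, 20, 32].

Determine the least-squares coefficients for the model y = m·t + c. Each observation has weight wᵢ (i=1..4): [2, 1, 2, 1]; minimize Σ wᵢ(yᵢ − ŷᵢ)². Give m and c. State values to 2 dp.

m = 3.14, c = 1.54

From the data, Σwᵢ·t·t = 197, Σwᵢ·t = 27, Σwᵢ·1 = 6.
Moment sums: Σwᵢ·t·y = 660, Σwᵢ·y = 94.
So MᵀWM·[m, c]ᵀ = MᵀWy: [[197, 27]; [27, 6]]·[m, c]ᵀ = [660, 94]ᵀ.
Determinant 197·6 − 27² = 453.
m = (660·6 − 27·94)/453 = 474/151; c = (197·94 − 27·660)/453 = 698/453.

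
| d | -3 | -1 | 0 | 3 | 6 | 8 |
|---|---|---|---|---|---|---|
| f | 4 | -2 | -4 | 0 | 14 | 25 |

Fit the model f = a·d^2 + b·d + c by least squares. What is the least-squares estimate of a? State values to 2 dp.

a = 0.52

With design matrix X, XᵀX = [[5555, 727, 119]; [727, 119, 13]; [119, 13, 6]] and Xᵀf = [2138, 274, 37]ᵀ.
Inverting the 3×3 Gram matrix, [a, b, c]ᵀ = [7321/14016, -39523/70080, -34701/11680]ᵀ.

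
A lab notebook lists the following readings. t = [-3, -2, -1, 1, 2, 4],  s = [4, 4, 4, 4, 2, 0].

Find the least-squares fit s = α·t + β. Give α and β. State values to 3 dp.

α = -0.545, β = 3.091

Forming MᵀM = [[35, 1]; [1, 6]] and Mᵀs = [-16, 18]ᵀ gives MᵀM·[α, β]ᵀ = Mᵀs.
det = 35·6 − 1² = 209.
α = ((-16)·6 − 1·18)/209 = -6/11; β = (35·18 − 1·(-16))/209 = 34/11.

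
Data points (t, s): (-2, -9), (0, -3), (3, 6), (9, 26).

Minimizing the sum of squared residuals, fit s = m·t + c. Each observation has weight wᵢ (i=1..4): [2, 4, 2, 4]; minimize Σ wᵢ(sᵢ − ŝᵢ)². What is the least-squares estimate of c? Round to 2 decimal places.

c = -2.98

Normal-equation sums: Σwᵢ·t·t = 350, Σwᵢ·t = 38, Σwᵢ·1 = 12.
Right-hand side: Σwᵢ·t·s = 1008, Σwᵢ·s = 86.
So XᵀWX·[m, c]ᵀ = XᵀWs: [[350, 38]; [38, 12]]·[m, c]ᵀ = [1008, 86]ᵀ.
Eliminating c: 12·(row 1) − 38·(row 2) gives 2756·m = 12·1008 − 38·86 = 8828, so m = 2207/689.
Then c = (86 − 38·(2207/689))/12 = -2051/689.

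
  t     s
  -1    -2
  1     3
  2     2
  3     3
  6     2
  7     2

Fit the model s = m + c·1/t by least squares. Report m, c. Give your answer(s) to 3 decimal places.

Compute the Gram sums: Σ1 = 6, Σ1/t = 8/7, Σ1/t·1/t = 2125/882.
Right-hand side: Σs = 10, Σ1/t·s = 160/21.
det = 6·(2125/882) − (8/7)² = 1933/147.
m = (10·(2125/882) − (8/7)·(160/21))/(1933/147) = 6785/5799; c = (6·(160/21) − (8/7)·10)/(1933/147) = 5040/1933.

m = 1.170, c = 2.607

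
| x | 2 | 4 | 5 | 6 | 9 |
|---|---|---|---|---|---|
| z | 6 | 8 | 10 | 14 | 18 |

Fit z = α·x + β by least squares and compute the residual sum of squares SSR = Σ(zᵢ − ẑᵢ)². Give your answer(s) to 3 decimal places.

Entries of MᵀM: Σx·x = 162, Σx = 26, Σ1 = 5.
For Mᵀz: Σx·z = 340, Σz = 56.
MᵀM·[α, β]ᵀ = Mᵀz becomes [[162, 26]; [26, 5]]·[α, β]ᵀ = [340, 56]ᵀ.
det = 162·5 − 26² = 134.
α = (340·5 − 26·56)/134 = 122/67; β = (162·56 − 26·340)/134 = 116/67.
Residuals: 42/67, -68/67, -56/67, 90/67, -8/67; SSR = 264/67.

SSR = 3.940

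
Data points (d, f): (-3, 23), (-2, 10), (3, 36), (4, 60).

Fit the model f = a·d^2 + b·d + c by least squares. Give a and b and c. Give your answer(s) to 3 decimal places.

a = 3.083, b = 2.173, c = 1.872

The normal equations are: 434·a + 56·b + 38·c = 1531;  56·a + 38·b + 2·c = 259;  38·a + 2·b + 4·c = 129.
Inverting the 3×3 Gram matrix, [a, b, c]ᵀ = [37/12, 965/444, 277/148]ᵀ.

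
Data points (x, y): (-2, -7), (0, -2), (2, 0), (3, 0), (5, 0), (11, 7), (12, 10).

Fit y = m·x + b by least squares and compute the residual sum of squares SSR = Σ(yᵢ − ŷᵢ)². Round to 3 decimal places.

Compute the Gram sums: Σx·x = 307, Σx = 31, Σ1 = 7.
For Mᵀy: Σx·y = 211, Σy = 8.
Determinant 307·7 − 31² = 1188.
m = (211·7 − 31·8)/1188 = 1229/1188; b = (307·8 − 31·211)/1188 = -4085/1188.
Residuals: -197/132, 1709/1188, 1627/1188, 199/594, -515/297, -559/594, 1217/1188; SSR = 13337/1188.

SSR = 11.226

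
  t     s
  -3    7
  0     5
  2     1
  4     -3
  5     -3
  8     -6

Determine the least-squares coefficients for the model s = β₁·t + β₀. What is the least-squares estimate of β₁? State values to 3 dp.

From the data, Σt·t = 118, Σt = 16, Σ1 = 6.
Right-hand side: Σt·s = -94, Σs = 1.
Δ = 118·6 − 16² = 452.
β₁ = ((-94)·6 − 16·1)/452 = -145/113; β₀ = (118·1 − 16·(-94))/452 = 811/226.

β₁ = -1.283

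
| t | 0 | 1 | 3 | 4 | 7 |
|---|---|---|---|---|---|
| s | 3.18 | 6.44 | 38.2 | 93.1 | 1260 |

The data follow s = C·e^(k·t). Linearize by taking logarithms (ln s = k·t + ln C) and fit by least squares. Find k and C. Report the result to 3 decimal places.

Linearized form: ln s = k·t + ln C. From the 5 transformed points,
Σt = 15.0000, Σ(t)² = 75.0000, Σln s = 18.3348, Σt·ln s = 80.8978.
Equations: 75.0000·k + 15.0000·ln C = 80.8978;  15.0000·k + 5·ln C = 18.3348.
Slope k = (n·Σt·ln s − Σt·Σln s)/(n·Σ(t)² − (Σt)²) = (5·80.8978 − 15.0000·18.3348)/150.0000 = 0.86311; ln C = (Σln s − k·Σt)/n = 1.07761, so C = exp(1.07761) = 2.93766.

k = 0.863, C = 2.938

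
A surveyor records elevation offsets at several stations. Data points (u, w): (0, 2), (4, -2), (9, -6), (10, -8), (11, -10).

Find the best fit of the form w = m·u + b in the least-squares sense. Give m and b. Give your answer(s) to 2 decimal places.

m = -1.02, b = 2.16

Entries of XᵀX: Σu·u = 318, Σu = 34, Σ1 = 5.
For Xᵀw: Σu·w = -252, Σw = -24.
XᵀX·[m, b]ᵀ = Xᵀw becomes [[318, 34]; [34, 5]]·[m, b]ᵀ = [-252, -24]ᵀ.
Δ = 318·5 − 34² = 434.
m = ((-252)·5 − 34·(-24))/434 = -222/217; b = (318·(-24) − 34·(-252))/434 = 468/217.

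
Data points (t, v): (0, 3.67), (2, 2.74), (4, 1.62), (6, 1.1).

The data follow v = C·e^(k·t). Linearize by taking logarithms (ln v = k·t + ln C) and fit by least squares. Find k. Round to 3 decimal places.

Let Y = ln v. Fitting Y = k·t + ln C by least squares:
XᵀX = [[56.0000, 12.0000]; [12.0000, 4]], rhs = [4.5175, 2.8859]ᵀ  (here Σt = 12.0000, Σ(t)² = 56.0000, Σln v = 2.8859, Σt·ln v = 4.5175).
Δ = 56.0000·4 − (12.0000)² = 80.0000; k = (4.5175·4 − 12.0000·2.8859)/80.0000 = -0.20701, ln C = (56.0000·2.8859 − 12.0000·4.5175)/80.0000 = 1.34250.

k = -0.207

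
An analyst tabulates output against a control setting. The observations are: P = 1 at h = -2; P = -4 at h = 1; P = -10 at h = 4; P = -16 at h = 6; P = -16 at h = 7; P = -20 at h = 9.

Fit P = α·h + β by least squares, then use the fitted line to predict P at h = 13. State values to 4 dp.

AᵀA·[α, β]ᵀ = AᵀP reads: 187·α + 25·β = -434;  25·α + 6·β = -65.
det = 187·6 − 25² = 497.
α = ((-434)·6 − 25·(-65))/497 = -979/497; β = (187·(-65) − 25·(-434))/497 = -1305/497.
At h = 13: P̂ = (-979/497)·(13) + (-1305/497)·(1) = -14032/497.

P̂ = -28.2334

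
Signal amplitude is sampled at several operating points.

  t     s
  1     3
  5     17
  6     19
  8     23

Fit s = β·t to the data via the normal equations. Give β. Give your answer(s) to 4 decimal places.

Sums needed: Σt·t = 126.
For Aᵀs: Σt·s = 386.
β = 386/126 = 3.06349.

β = 3.0635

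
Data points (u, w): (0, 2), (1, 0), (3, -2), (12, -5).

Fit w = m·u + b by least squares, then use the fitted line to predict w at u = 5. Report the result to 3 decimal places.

Entries of XᵀX: Σu·u = 154, Σu = 16, Σ1 = 4.
And Σu·w = -66, Σw = -5.
Normal equations: [[154, 16]; [16, 4]]·[m, b]ᵀ = [-66, -5]ᵀ.
Eliminating b: 4·(row 1) − 16·(row 2) gives 360·m = 4·(-66) − 16·(-5) = -184, so m = -23/45.
Then b = ((-5) − 16·(-23/45))/4 = 143/180.
At u = 5: ŵ = (-23/45)·(5) + (143/180)·(1) = -317/180.

ŵ = -1.761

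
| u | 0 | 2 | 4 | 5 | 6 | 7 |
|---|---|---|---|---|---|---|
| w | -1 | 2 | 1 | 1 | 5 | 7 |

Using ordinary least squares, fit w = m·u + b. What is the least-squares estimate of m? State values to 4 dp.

Setting ∂/∂m … = 0 gives: 130·m + 24·b = 92;  24·m + 6·b = 15.
(Σu·u = 130, Σu = 24, Σ1 = 6, Σu·w = 92, Σw = 15.)
Eliminating b: 6·(row 1) − 24·(row 2) gives 204·m = 6·92 − 24·15 = 192, so m = 16/17.
Then b = (15 − 24·(16/17))/6 = -43/34.

m = 0.9412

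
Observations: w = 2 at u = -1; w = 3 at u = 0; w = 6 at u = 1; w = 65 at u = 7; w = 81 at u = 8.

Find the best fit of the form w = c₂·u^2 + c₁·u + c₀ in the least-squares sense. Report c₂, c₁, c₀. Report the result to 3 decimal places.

From the data, Σu^2·u^2 = 6499, Σu^2·u = 855, Σu^2 = 115, Σu·u = 115, Σu = 15, Σ1 = 5.
For Aᵀw: Σu^2·w = 8377, Σu·w = 1107, Σw = 157.
Row-reducing yields c₂ = 463/484, c₁ = 5121/2420, c₀ = 369/121.

c₂ = 0.957, c₁ = 2.116, c₀ = 3.050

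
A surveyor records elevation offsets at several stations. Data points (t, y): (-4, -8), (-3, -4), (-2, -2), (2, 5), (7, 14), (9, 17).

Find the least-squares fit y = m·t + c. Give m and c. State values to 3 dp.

XᵀX·[m, c]ᵀ = Xᵀy reads: 163·m + 9·c = 309;  9·m + 6·c = 22.
(Σt·t = 163, Σt = 9, Σ1 = 6, Σt·y = 309, Σy = 22.)
Determinant 163·6 − 9² = 897.
m = (309·6 − 9·22)/897 = 24/13; c = (163·22 − 9·309)/897 = 35/39.

m = 1.846, c = 0.897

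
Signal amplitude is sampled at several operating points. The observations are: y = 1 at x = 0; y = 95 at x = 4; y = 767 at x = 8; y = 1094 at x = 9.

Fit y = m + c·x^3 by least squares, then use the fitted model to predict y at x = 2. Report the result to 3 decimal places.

Sums needed: Σ1 = 4, Σx^3 = 1305, Σx^3·x^3 = 797681.
Right-hand side: Σy = 1957, Σx^3·y = 1196310.
MᵀM·[m, c]ᵀ = Mᵀy becomes [[4, 1305]; [1305, 797681]]·[m, c]ᵀ = [1957, 1196310]ᵀ.
det = 4·797681 − 1305² = 1487699.
m = (1957·797681 − 1305·1196310)/1487699 = -122833/1487699; c = (4·1196310 − 1305·1957)/1487699 = 2231355/1487699.
At x = 2: ŷ = (-122833/1487699)·(1) + (2231355/1487699)·(8) = 17728007/1487699.

ŷ = 11.916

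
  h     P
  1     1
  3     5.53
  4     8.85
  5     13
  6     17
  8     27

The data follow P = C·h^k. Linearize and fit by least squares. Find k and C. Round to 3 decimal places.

k = 1.588, C = 0.990

Linearized form: ln P = k·ln h + ln C. From the 6 transformed points,
Σln h = 7.9655, Σ(ln h)² = 13.2535, Σln P = 12.5846, Σln h·ln P = 20.9596.
Normal system: [[13.2535, 7.9655]; [7.9655, 6]]·[k, ln C]ᵀ = [20.9596, 12.5846]ᵀ.
Δ = 13.2535·6 − (7.9655)² = 16.0713; k = (20.9596·6 − 7.9655·12.5846)/16.0713 = 1.58757, ln C = (13.2535·12.5846 − 7.9655·20.9596)/16.0713 = -0.01022, so C = exp(-0.01022) = 0.98984.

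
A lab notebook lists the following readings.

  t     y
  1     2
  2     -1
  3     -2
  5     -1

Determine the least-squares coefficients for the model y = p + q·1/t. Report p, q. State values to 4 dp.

XᵀX·[p, q]ᵀ = Xᵀy reads: 4·p + (61/30)·q = -2;  (61/30)·p + (1261/900)·q = 19/30.
Determinant 4·(1261/900) − (61/30)² = 147/100.
p = ((-2)·(1261/900) − (61/30)·(19/30))/(147/100) = -409/147; q = (4·(19/30) − (61/30)·(-2))/(147/100) = 220/49.

p = -2.7823, q = 4.4898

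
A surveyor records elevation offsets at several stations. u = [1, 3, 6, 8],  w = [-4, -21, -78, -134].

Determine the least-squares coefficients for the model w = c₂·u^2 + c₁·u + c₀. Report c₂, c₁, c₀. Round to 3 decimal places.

c₂ = -1.950, c₁ = -1.088, c₀ = -0.729

With design matrix X, XᵀX = [[5474, 756, 110]; [756, 110, 18]; [110, 18, 4]] and Xᵀw = [-11577, -1607, -237]ᵀ.
Inverting the 3×3 Gram matrix, [c₂, c₁, c₀]ᵀ = [-39/20, -631/580, -423/580]ᵀ.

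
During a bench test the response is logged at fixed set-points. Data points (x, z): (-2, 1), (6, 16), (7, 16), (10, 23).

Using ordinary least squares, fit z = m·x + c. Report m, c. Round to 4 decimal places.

Entries of MᵀM: Σx·x = 189, Σx = 21, Σ1 = 4.
For Mᵀz: Σx·z = 436, Σz = 56.
det = 189·4 − 21² = 315.
m = (436·4 − 21·56)/315 = 568/315; c = (189·56 − 21·436)/315 = 68/15.

m = 1.8032, c = 4.5333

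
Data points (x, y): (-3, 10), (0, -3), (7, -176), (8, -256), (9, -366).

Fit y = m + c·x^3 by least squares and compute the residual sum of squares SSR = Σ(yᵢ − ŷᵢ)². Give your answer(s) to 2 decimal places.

SSR = 8.23

Compute the Gram sums: Σ1 = 5, Σx^3 = 1557, Σx^3·x^3 = 911963.
Moment sums: Σy = -791, Σx^3·y = -458524.
MᵀM·[m, c]ᵀ = Mᵀy becomes [[5, 1557]; [1557, 911963]]·[m, c]ᵀ = [-791, -458524]ᵀ.
Eliminating c: 911963·(row 1) − 1557·(row 2) gives 2135566·m = 911963·(-791) − 1557·(-458524) = -7440865, so m = -7440865/2135566.
Then c = ((-458524) − 1557·(-7440865/2135566))/911963 = -1061033/2135566.
Residuals: 74317/1067783, 1034167/2135566, -2242216/1067783, 3984865/2135566, -341617/1067783; SSR = 17582075/2135566.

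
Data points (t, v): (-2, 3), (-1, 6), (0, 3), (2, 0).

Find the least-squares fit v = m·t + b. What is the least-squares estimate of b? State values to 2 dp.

b = 2.74

Forming AᵀA = [[9, -1]; [-1, 4]] and Aᵀv = [-12, 12]ᵀ gives AᵀA·[m, b]ᵀ = Aᵀv.
Eliminating b: 4·(row 1) − (-1)·(row 2) gives 35·m = 4·(-12) − (-1)·12 = -36, so m = -36/35.
Then b = (12 − (-1)·(-36/35))/4 = 96/35.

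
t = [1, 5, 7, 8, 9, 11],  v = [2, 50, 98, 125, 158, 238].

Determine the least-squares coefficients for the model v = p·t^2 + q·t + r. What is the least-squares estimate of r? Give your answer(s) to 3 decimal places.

Entries of XᵀX: Σt^2·t^2 = 28325, Σt^2·t = 3041, Σt^2 = 341, Σt·t = 341, Σt = 41, Σ1 = 6.
Right-hand side: Σt^2·v = 55650, Σt·v = 5978, Σv = 671.
XᵀX·[p, q, r]ᵀ = Xᵀv becomes [[28325, 3041, 341]; [3041, 341, 41]; [341, 41, 6]]·[p, q, r]ᵀ = [55650, 5978, 671]ᵀ.
Solving the 3×3 system (Gaussian elimination) gives p = 11312/5829, q = 6401/29145, r = 383/9715.

r = 0.039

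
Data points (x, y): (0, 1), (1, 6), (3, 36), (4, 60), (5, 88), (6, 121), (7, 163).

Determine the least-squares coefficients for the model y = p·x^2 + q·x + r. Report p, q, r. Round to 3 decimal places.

p = 2.830, q = 3.304, r = 0.609

Entries of AᵀA: Σx^2·x^2 = 4660, Σx^2·x = 776, Σx^2 = 136, Σx·x = 136, Σx = 26, Σ1 = 7.
And Σx^2·y = 15833, Σx·y = 2661, Σy = 475.
AᵀA·[p, q, r]ᵀ = Aᵀy becomes [[4660, 776, 136]; [776, 136, 26]; [136, 26, 7]]·[p, q, r]ᵀ = [15833, 2661, 475]ᵀ.
Row-reducing yields p = 3407/1204, q = 11933/3612, r = 157/258.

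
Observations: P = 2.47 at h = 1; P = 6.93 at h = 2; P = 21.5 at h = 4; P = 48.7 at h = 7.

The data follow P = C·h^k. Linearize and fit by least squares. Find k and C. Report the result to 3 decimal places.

k = 1.544, C = 2.447

Taking logs, ln P = k·ln h + ln C, so regress ln P on ln h.
Σln h = 4.0254, Σ(ln h)² = 6.1888, Σln P = 9.7938, Σln h·ln P = 13.1562.
Normal system: [[6.1888, 4.0254]; [4.0254, 4]]·[k, ln C]ᵀ = [13.1562, 9.7938]ᵀ.
Δ = 6.1888·4 − (4.0254)² = 8.5519; k = (13.1562·4 − 4.0254·9.7938)/8.5519 = 1.54369, ln C = (6.1888·9.7938 − 4.0254·13.1562)/8.5519 = 0.89498, so C = exp(0.89498) = 2.44728.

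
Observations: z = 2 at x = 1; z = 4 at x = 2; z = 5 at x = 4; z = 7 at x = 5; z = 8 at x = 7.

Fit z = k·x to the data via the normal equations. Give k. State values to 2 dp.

From the data, Σx·x = 95.
And Σx·z = 121.
MᵀM·[k]ᵀ = Mᵀz becomes [[95]]·[k]ᵀ = [121]ᵀ.
Hence k = 121 / 95 ≈ 1.27368.

k = 1.27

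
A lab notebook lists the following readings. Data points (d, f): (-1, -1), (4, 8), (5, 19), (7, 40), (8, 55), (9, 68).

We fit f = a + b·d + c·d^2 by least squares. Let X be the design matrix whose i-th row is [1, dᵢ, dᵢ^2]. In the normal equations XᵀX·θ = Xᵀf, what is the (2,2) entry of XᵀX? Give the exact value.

Row 2 ↔ basis d, column 2 ↔ basis d, so (XᵀX)_{2,2} = Σᵢ (d)·(d) = (-1)·(-1) + (4)·(4) + (5)·(5) + (7)·(7) + (8)·(8) + (9)·(9) = 236.

236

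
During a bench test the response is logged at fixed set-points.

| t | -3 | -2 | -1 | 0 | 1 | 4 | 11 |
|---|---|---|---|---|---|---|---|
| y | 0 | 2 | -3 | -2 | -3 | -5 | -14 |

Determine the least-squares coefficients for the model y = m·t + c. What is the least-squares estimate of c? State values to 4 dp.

c = -2.0954

The normal system MᵀM·[m, c]ᵀ = Mᵀy is [[152, 10]; [10, 7]]·[m, c]ᵀ = [-178, -25]ᵀ.
Δ = 152·7 − 10² = 964.
m = ((-178)·7 − 10·(-25))/964 = -249/241; c = (152·(-25) − 10·(-178))/964 = -505/241.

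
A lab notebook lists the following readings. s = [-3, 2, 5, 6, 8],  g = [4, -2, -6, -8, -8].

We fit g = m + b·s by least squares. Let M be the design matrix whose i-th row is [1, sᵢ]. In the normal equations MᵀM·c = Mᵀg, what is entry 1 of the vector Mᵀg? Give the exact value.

Entry 1 ↔ basis 1, so (Mᵀg)_{1} = Σᵢ gᵢ = (1)·(4) + (1)·(-2) + (1)·(-6) + (1)·(-8) + (1)·(-8) = -20.

-20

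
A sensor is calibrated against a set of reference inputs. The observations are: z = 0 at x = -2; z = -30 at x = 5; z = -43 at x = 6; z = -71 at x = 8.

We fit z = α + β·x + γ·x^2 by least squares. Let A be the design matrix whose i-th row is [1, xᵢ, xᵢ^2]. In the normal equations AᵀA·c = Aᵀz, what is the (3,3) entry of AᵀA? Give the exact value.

6033

Row 3 ↔ basis x^2, column 3 ↔ basis x^2, so (AᵀA)_{3,3} = Σᵢ (x^2)·(x^2) = (4)·(4) + (25)·(25) + (36)·(36) + (64)·(64) = 6033.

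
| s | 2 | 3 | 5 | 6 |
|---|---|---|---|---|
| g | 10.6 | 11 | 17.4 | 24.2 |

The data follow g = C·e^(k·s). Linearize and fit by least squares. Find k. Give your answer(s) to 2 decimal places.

With ln gᵢ as the transformed response and sᵢ as the regressor:
Σs = 16.0000, Σ(s)² = 74.0000, Σln g = 10.8016, Σs·ln g = 45.3159.
Equations: 74.0000·k + 16.0000·ln C = 45.3159;  16.0000·k + 4·ln C = 10.8016.
Solving (det = 40.0000): k = 0.21096, ln C = 1.85656.

k = 0.21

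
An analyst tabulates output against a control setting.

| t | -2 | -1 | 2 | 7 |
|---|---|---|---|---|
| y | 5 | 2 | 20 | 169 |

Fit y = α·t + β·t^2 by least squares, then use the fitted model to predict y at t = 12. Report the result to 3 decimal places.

Sums needed: Σt·t = 58, Σt·t^2 = 342, Σt^2·t^2 = 2434.
Moment sums: Σt·y = 1211, Σt^2·y = 8383.
Δ = 58·2434 − 342² = 24208.
α = (1211·2434 − 342·8383)/24208 = 20147/6052; β = (58·8383 − 342·1211)/24208 = 18013/6052.
At t = 12: ŷ = (20147/6052)·(12) + (18013/6052)·(144) = 708909/1513.

ŷ = 468.545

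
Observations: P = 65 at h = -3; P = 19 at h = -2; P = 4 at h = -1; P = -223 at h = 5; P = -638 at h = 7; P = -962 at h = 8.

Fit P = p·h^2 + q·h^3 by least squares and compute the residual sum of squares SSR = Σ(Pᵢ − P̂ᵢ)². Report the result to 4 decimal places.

From the data, Σh^2·h^2 = 7220, Σh^2·h^3 = 52424, Σh^3·h^3 = 396212.
For XᵀP: Σh^2·P = -97740, Σh^3·P = -741164.
XᵀX·[p, q]ᵀ = XᵀP becomes [[7220, 52424]; [52424, 396212]]·[p, q]ᵀ = [-97740, -741164]ᵀ.
Eliminating q: 396212·(row 1) − 52424·(row 2) gives 112374864·p = 396212·(-97740) − 52424·(-741164) = 129020656, so p = 8063791/7023429.
Then q = ((-741164) − 52424·(8063791/7023429))/396212 = -14205145/7023429.
Residuals: 45539/780381, -592913/334449, 5824780/7023429, 1117669/1003347, -176606/334449, 412918/7023429; SSR = 37625911/7023429.

SSR = 5.3572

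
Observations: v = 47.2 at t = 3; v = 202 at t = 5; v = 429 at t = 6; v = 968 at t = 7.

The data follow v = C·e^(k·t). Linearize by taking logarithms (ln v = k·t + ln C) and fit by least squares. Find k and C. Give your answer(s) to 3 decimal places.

Linearized form: ln v = k·t + ln C. From the 4 transformed points,
XᵀX = [[119.0000, 21.0000]; [21.0000, 4]], rhs = [122.5999, 22.0994]ᵀ  (here Σt = 21.0000, Σ(t)² = 119.0000, Σln v = 22.0994, Σt·ln v = 122.5999).
Δ = 119.0000·4 − (21.0000)² = 35.0000; k = (122.5999·4 − 21.0000·22.0994)/35.0000 = 0.75181, ln C = (119.0000·22.0994 − 21.0000·122.5999)/35.0000 = 1.57786, so C = exp(1.57786) = 4.84458.

k = 0.752, C = 4.845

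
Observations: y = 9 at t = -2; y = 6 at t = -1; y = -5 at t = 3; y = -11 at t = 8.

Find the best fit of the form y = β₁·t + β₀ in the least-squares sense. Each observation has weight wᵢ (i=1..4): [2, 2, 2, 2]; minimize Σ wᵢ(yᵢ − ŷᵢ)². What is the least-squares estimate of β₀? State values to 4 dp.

β₀ = 3.7823

Forming XᵀWX = [[156, 16]; [16, 8]] and XᵀWy = [-254, -2]ᵀ gives XᵀWX·[β₁, β₀]ᵀ = XᵀWy.
det = 156·8 − 16² = 992.
β₁ = ((-254)·8 − 16·(-2))/992 = -125/62; β₀ = (156·(-2) − 16·(-254))/992 = 469/124.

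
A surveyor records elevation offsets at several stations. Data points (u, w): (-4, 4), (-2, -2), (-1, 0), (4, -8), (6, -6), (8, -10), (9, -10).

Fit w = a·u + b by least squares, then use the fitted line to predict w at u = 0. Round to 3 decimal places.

ŵ = -1.755

Normal-equation sums: Σu·u = 218, Σu = 20, Σ1 = 7.
Right-hand side: Σu·w = -250, Σw = -32.
Normal equations: [[218, 20]; [20, 7]]·[a, b]ᵀ = [-250, -32]ᵀ.
Determinant 218·7 − 20² = 1126.
a = ((-250)·7 − 20·(-32))/1126 = -555/563; b = (218·(-32) − 20·(-250))/1126 = -988/563.
At u = 0: ŵ = (-555/563)·(0) + (-988/563)·(1) = -988/563.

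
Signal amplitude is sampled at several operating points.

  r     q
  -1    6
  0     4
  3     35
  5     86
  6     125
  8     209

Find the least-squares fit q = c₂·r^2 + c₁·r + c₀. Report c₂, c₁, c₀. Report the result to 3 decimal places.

Setting ∂/∂c₂ … = 0 gives: 6099·c₂ + 879·c₁ + 135·c₀ = 20347;  879·c₂ + 135·c₁ + 21·c₀ = 2951;  135·c₂ + 21·c₁ + 6·c₀ = 465.
Row-reducing yields c₂ = 3883/1280, c₁ = 5641/3840, c₀ = 7877/1920.

c₂ = 3.034, c₁ = 1.469, c₀ = 4.103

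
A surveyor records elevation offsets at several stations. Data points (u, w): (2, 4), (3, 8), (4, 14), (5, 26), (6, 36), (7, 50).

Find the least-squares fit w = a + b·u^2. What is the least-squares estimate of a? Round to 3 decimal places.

From the data, Σ1 = 6, Σu^2 = 139, Σu^2·u^2 = 4675.
Moment sums: Σw = 138, Σu^2·w = 4708.
So XᵀX·[a, b]ᵀ = Xᵀw: [[6, 139]; [139, 4675]]·[a, b]ᵀ = [138, 4708]ᵀ.
Δ = 6·4675 − 139² = 8729.
a = (138·4675 − 139·4708)/8729 = -9262/8729; b = (6·4708 − 139·138)/8729 = 9066/8729.

a = -1.061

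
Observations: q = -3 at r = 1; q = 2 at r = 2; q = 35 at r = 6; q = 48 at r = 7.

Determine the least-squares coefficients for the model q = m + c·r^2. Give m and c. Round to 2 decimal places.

Entries of MᵀM: Σ1 = 4, Σr^2 = 90, Σr^2·r^2 = 3714.
Moment sums: Σq = 82, Σr^2·q = 3617.
So MᵀM·[m, c]ᵀ = Mᵀq: [[4, 90]; [90, 3714]]·[m, c]ᵀ = [82, 3617]ᵀ.
Eliminating c: 3714·(row 1) − 90·(row 2) gives 6756·m = 3714·82 − 90·3617 = -20982, so m = -3497/1126.
Then c = (3617 − 90·(-3497/1126))/3714 = 1772/1689.

m = -3.11, c = 1.05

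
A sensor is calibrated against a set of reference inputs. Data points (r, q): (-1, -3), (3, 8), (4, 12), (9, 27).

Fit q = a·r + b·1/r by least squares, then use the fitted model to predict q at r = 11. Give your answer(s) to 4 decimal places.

q̂ = 32.7599

Normal-equation sums: Σr·r = 107, Σr·1/r = 4, Σ1/r·1/r = 1537/1296.
For Mᵀq: Σr·q = 318, Σ1/r·q = 35/3.
Eliminating b: (1537/1296)·(row 1) − 4·(row 2) gives (143723/1296)·a = (1537/1296)·318 − 4·(35/3) = 71381/216, so a = 428286/143723.
Then b = ((35/3) − 4·(428286/143723))/(1537/1296) = -30672/143723.
At r = 11: q̂ = (428286/143723)·(11) + (-30672/143723)·(1/11) = 51791934/1580953.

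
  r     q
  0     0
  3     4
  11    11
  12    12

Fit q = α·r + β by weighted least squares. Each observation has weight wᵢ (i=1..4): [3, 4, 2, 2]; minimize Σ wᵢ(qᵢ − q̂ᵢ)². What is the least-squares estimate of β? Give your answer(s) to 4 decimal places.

β = 0.5479

Setting ∂/∂α … = 0 gives: 566·α + 58·β = 578;  58·α + 11·β = 62.
(Σwᵢ·r·r = 566, Σwᵢ·r = 58, Σwᵢ·1 = 11, Σwᵢ·r·q = 578, Σwᵢ·q = 62.)
Δ = 566·11 − 58² = 2862.
α = (578·11 − 58·62)/2862 = 1381/1431; β = (566·62 − 58·578)/2862 = 784/1431.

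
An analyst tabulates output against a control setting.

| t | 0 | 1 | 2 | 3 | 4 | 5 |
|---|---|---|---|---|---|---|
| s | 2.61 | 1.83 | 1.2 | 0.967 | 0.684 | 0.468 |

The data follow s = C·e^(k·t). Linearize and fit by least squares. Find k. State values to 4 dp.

k = -0.3360

With ln sᵢ as the transformed response and tᵢ as the regressor:
XᵀX = [[55.0000, 15.0000]; [15.0000, 6]], rhs = [-4.4473, 0.5733]ᵀ  (here Σt = 15.0000, Σ(t)² = 55.0000, Σln s = 0.5733, Σt·ln s = -4.4473).
Slope k = (n·Σt·ln s − Σt·Σln s)/(n·Σ(t)² − (Σt)²) = (6·-4.4473 − 15.0000·0.5733)/105.0000 = -0.33604; ln C = (Σln s − k·Σt)/n = 0.93566.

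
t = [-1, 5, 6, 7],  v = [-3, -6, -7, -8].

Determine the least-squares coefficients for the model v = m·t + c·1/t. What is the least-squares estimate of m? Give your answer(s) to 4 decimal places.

m = -1.2786

Setting ∂/∂m … = 0 gives: 111·m + 4·c = -125;  4·m + (47989/44100)·c = -107/210.
Δ = 111·(47989/44100) − 4² = 1540393/14700.
m = ((-125)·(47989/44100) − 4·(-107/210))/(1540393/14700) = -5908745/4621179; c = (111·(-107/210) − 4·(-125))/(1540393/14700) = 6518610/1540393.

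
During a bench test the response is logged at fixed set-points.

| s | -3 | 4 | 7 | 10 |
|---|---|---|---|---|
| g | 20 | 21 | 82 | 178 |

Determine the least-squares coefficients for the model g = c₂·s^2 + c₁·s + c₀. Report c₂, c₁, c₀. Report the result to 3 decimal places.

Sums needed: Σs^2·s^2 = 12738, Σs^2·s = 1380, Σs^2 = 174, Σs·s = 174, Σs = 18, Σ1 = 4.
For Aᵀg: Σs^2·g = 22334, Σs·g = 2378, Σg = 301.
AᵀA·[c₂, c₁, c₀]ᵀ = Aᵀg becomes [[12738, 1380, 174]; [1380, 174, 18]; [174, 18, 4]]·[c₂, c₁, c₀]ᵀ = [22334, 2378, 301]ᵀ.
Row-reducing yields c₂ = 27593/13812, c₁ = -25123/13812, c₀ = -15963/4604.

c₂ = 1.998, c₁ = -1.819, c₀ = -3.467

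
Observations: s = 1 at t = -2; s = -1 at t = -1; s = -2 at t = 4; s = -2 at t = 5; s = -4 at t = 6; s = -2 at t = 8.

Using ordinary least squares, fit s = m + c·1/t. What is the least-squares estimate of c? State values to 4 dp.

c = -1.9850

With design matrix A, AᵀA = [[6, -91/120]; [-91/120, 20101/14400]] and Aᵀs = [-10, -79/60]ᵀ.
det = 6·(20101/14400) − (-91/120)² = 4493/576.
m = ((-10)·(20101/14400) − (-91/120)·(-79/60))/(4493/576) = -215388/112325; c = (6·(-79/60) − (-91/120)·(-10))/(4493/576) = -44592/22465.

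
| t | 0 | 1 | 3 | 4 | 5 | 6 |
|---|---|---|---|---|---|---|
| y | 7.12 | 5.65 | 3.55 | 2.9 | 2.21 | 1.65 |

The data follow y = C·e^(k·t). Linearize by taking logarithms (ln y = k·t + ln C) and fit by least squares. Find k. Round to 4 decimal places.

Taking logs, ln y = k·t + ln C, so regress ln y on t.
Σt = 19.0000, Σ(t)² = 87.0000, Σln y = 7.3200, Σt·ln y = 16.7610.
Equations: 87.0000·k + 19.0000·ln C = 16.7610;  19.0000·k + 6·ln C = 7.3200.
Δ = 87.0000·6 − (19.0000)² = 161.0000; k = (16.7610·6 − 19.0000·7.3200)/161.0000 = -0.23922, ln C = (87.0000·7.3200 − 19.0000·16.7610)/161.0000 = 1.97752.

k = -0.2392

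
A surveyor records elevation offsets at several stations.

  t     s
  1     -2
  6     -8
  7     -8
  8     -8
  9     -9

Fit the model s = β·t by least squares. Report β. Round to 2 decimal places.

β = -1.09

Forming AᵀA = [[231]] and Aᵀs = [-251]ᵀ gives AᵀA·[β]ᵀ = Aᵀs.
Hence β = -251 / 231 ≈ -1.08658.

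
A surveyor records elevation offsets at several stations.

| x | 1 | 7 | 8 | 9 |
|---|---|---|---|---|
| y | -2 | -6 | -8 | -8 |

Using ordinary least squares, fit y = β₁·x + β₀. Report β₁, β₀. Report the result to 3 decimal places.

β₁ = -0.774, β₀ = -1.161

The normal system AᵀA·[β₁, β₀]ᵀ = Aᵀy is [[195, 25]; [25, 4]]·[β₁, β₀]ᵀ = [-180, -24]ᵀ.
det = 195·4 − 25² = 155.
β₁ = ((-180)·4 − 25·(-24))/155 = -24/31; β₀ = (195·(-24) − 25·(-180))/155 = -36/31.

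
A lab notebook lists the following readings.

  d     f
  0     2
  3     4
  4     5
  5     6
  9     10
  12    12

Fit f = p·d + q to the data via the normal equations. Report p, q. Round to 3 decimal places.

p = 0.872, q = 1.706

The normal system MᵀM·[p, q]ᵀ = Mᵀf is [[275, 33]; [33, 6]]·[p, q]ᵀ = [296, 39]ᵀ.
det = 275·6 − 33² = 561.
p = (296·6 − 33·39)/561 = 163/187; q = (275·39 − 33·296)/561 = 29/17.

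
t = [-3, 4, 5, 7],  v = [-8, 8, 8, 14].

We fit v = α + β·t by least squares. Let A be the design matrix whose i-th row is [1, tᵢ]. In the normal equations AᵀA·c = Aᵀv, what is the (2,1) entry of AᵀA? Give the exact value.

13

Row 2 ↔ basis t, column 1 ↔ basis 1, so (AᵀA)_{2,1} = Σᵢ t = (-3)·(1) + (4)·(1) + (5)·(1) + (7)·(1) = 13.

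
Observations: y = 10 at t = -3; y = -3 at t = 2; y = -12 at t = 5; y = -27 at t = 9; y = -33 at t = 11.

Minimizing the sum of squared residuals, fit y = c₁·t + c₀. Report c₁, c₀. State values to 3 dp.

From the data, Σt·t = 240, Σt = 24, Σ1 = 5.
Right-hand side: Σt·y = -702, Σy = -65.
det = 240·5 − 24² = 624.
c₁ = ((-702)·5 − 24·(-65))/624 = -25/8; c₀ = (240·(-65) − 24·(-702))/624 = 2.

c₁ = -3.125, c₀ = 2.000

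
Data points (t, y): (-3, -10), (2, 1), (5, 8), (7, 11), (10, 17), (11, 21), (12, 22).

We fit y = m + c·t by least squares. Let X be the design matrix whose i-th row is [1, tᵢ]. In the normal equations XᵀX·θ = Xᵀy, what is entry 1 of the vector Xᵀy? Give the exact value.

Entry 1 ↔ basis 1, so (Xᵀy)_{1} = Σᵢ yᵢ = (1)·(-10) + (1)·(1) + (1)·(8) + (1)·(11) + (1)·(17) + (1)·(21) + (1)·(22) = 70.

70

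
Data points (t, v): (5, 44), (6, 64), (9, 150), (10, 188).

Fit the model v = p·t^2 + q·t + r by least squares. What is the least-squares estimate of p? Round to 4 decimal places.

p = 2.2500

Compute the Gram sums: Σt^2·t^2 = 18482, Σt^2·t = 2070, Σt^2 = 242, Σt·t = 242, Σt = 30, Σ1 = 4.
For Xᵀv: Σt^2·v = 34354, Σt·v = 3834, Σv = 446.
So XᵀX·[p, q, r]ᵀ = Xᵀv: [[18482, 2070, 242]; [2070, 242, 30]; [242, 30, 4]]·[p, q, r]ᵀ = [34354, 3834, 446]ᵀ.
Inverting the 3×3 Gram matrix, [p, q, r]ᵀ = [9/4, -339/68, 217/17]ᵀ.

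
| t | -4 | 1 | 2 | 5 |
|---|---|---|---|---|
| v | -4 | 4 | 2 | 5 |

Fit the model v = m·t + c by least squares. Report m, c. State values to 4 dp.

m = 1.0000, c = 0.7500

With design matrix M, MᵀM = [[46, 4]; [4, 4]] and Mᵀv = [49, 7]ᵀ.
Δ = 46·4 − 4² = 168.
m = (49·4 − 4·7)/168 = 1; c = (46·7 − 4·49)/168 = 3/4.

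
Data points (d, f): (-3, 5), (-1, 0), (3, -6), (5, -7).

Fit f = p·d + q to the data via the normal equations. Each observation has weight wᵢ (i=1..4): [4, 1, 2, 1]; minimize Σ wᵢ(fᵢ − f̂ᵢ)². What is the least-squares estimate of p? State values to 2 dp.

p = -1.64

Normal-equation sums: Σwᵢ·d·d = 80, Σwᵢ·d = -2, Σwᵢ·1 = 8.
Moment sums: Σwᵢ·d·f = -131, Σwᵢ·f = 1.
det = 80·8 − (-2)² = 636.
p = ((-131)·8 − (-2)·1)/636 = -523/318; q = (80·1 − (-2)·(-131))/636 = -91/318.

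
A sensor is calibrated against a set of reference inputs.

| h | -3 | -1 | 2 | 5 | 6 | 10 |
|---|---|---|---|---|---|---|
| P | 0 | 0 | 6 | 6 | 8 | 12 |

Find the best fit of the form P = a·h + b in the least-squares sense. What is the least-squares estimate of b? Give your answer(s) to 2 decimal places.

b = 2.34

AᵀA·[a, b]ᵀ = AᵀP reads: 175·a + 19·b = 210;  19·a + 6·b = 32.
(Σh·h = 175, Σh = 19, Σ1 = 6, Σh·P = 210, ΣP = 32.)
Δ = 175·6 − 19² = 689.
a = (210·6 − 19·32)/689 = 652/689; b = (175·32 − 19·210)/689 = 1610/689.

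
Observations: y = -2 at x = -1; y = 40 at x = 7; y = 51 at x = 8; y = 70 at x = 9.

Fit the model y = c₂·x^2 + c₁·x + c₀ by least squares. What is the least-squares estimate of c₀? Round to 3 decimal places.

c₀ = -3.872

Forming MᵀM = [[13059, 1583, 195]; [1583, 195, 23]; [195, 23, 4]] and Mᵀy = [10892, 1320, 159]ᵀ gives MᵀM·[c₂, c₁, c₀]ᵀ = Mᵀy.
Row-reducing yields c₂ = 9727/9722, c₁ = -8713/9722, c₀ = -18821/4861.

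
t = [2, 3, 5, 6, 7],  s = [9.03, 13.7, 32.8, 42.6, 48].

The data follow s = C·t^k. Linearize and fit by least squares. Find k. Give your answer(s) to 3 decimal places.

Taking logs, ln s = k·ln t + ln C, so regress ln s on ln t.
XᵀX = [[11.2747, 7.1389]; [7.1389, 5]], rhs = [24.2739, 15.9314]ᵀ  (here Σln t = 7.1389, Σ(ln t)² = 11.2747, Σln s = 15.9314, Σln t·ln s = 24.2739).
Solving (det = 5.4099): k = 1.41167, ln C = 1.17074.

k = 1.412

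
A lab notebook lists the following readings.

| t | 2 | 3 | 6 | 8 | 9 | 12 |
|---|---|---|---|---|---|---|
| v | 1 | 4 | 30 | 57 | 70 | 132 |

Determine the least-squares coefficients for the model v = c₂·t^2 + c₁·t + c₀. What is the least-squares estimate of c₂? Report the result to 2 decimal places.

The normal system XᵀX·[c₂, c₁, c₀]ᵀ = Xᵀv is [[32786, 3220, 338]; [3220, 338, 40]; [338, 40, 6]]·[c₂, c₁, c₀]ᵀ = [29446, 2864, 294]ᵀ.
Row-reducing yields c₂ = 1883/1919, c₁ = -1198/1919, c₀ = -4058/1919.

c₂ = 0.98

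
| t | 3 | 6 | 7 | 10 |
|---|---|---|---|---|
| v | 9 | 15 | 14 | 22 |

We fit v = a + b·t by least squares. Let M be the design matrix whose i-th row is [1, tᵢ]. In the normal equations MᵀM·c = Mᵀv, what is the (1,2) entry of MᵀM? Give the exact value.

26

Row 1 ↔ basis 1, column 2 ↔ basis t, so (MᵀM)_{1,2} = Σᵢ t = (1)·(3) + (1)·(6) + (1)·(7) + (1)·(10) = 26.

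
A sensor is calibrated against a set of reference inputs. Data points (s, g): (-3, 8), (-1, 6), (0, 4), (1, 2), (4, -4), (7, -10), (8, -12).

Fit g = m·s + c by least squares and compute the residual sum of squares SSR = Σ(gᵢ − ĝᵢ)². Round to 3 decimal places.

SSR = 2.348

Entries of MᵀM: Σs·s = 140, Σs = 16, Σ1 = 7.
Right-hand side: Σs·g = -210, Σg = -6.
So MᵀM·[m, c]ᵀ = Mᵀg: [[140, 16]; [16, 7]]·[m, c]ᵀ = [-210, -6]ᵀ.
det = 140·7 − 16² = 724.
m = ((-210)·7 − 16·(-6))/724 = -687/362; c = (140·(-6) − 16·(-210))/724 = 630/181.
Residuals: -425/362, 225/362, 94/181, 151/362, 20/181, -71/362, -54/181; SSR = 425/181.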